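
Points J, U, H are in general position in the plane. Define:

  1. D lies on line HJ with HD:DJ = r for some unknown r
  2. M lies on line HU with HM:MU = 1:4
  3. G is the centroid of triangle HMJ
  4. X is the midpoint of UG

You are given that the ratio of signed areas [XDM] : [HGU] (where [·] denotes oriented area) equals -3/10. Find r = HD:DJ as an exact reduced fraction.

Assign J = (0, 0), U = (1, 0), H = (0, 1) — the answer is frame-independent, so this choice is without loss of generality.
1. With HD:DJ = r, write λ = r/(r+1) so D = H + λ·(J−H); D is affine-linear in λ
2. M lies on line HU with HM:MU = 1:4 ⇒ M = (1/5, 4/5)
3. G is the centroid of triangle HMJ ⇒ G = (1/15, 3/5)
4. X is the midpoint of UG ⇒ X = (8/15, 3/10)
Every point depending on D is an affine combination of D and λ-independent points, so each such coordinate is linear in λ; the λ² term in each signed area is a multiple of (J−H)×(J−H) = 0, so 2·[XDM] and 2·[HGU] are each linear in λ. Evaluating at λ=0 and λ=1:
  2·[XDM] = -1/3·λ − 1/30,   2·[HGU] = 1/3
So [XDM]:[HGU] = (-1/3·λ − 1/30) / (1/3). Setting this equal to -3/10:
  -1/3·λ − 1/30 = -3/10·(1/3)  ⇒  λ = 1/5
Then r = λ/(1−λ) = (1/5)/(4/5) = 1/4. Check: with r = 1/4, D = (0, 4/5) and [XDM]:[HGU] = -3/10 as required.

r = 1/4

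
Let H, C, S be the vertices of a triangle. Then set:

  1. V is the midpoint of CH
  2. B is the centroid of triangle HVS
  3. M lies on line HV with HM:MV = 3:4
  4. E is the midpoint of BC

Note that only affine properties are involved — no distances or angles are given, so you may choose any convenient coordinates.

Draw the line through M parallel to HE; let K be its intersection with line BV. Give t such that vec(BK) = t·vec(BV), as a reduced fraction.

t = 17/21

Work in coordinates with H = (0, 0), C = (1, 0), S = (0, 1).
1. V is the midpoint of CH ⇒ V = (1/2, 0)
2. B is the centroid of triangle HVS ⇒ B = (1/6, 1/3)
3. M lies on line HV with HM:MV = 3:4 ⇒ M = (3/14, 0)
4. E is the midpoint of BC ⇒ E = (7/12, 1/6)
through M parallel to HE: direction (7/12, 1/6); meets BV at K = (55/126, 4/63)
K = B + t·(V−B) with t = 17/21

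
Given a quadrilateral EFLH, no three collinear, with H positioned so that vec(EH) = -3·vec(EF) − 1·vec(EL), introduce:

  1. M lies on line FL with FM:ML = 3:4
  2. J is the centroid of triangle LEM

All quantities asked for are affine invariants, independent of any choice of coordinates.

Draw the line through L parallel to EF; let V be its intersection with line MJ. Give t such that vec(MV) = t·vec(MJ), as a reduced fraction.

t = 12

Assign E = (0, 0), F = (1, 0), L = (0, 1), H = (-3, -1) — the answer is frame-independent, so this choice is without loss of generality.
1. M lies on line FL with FM:ML = 3:4 ⇒ M = (4/7, 3/7)
2. J is the centroid of triangle LEM ⇒ J = (4/21, 10/21)
through L parallel to EF: direction (1, 0); meets MJ at V = (-4, 1)
V = M + t·(J−M) with t = 12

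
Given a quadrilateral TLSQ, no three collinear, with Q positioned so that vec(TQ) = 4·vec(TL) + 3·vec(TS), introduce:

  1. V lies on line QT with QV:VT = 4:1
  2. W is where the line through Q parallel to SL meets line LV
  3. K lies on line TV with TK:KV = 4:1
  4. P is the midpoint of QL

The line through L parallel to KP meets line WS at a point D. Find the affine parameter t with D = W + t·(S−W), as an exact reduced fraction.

t = 55/47

Set T = (0, 0), L = (1, 0), S = (0, 1), Q = (4, 3); any affine frame gives the same invariant.
1. V lies on line QT with QV:VT = 4:1 ⇒ V = (4/5, 3/5)
2. W is where the line through Q parallel to SL meets line LV ⇒ W = (-2, 9)
3. K lies on line TV with TK:KV = 4:1 ⇒ K = (16/25, 12/25)
4. P is the midpoint of QL ⇒ P = (5/2, 3/2)
through L parallel to KP: direction (93/50, 51/50); meets WS at D = (16/47, -17/47)
D = W + t·(S−W) with t = 55/47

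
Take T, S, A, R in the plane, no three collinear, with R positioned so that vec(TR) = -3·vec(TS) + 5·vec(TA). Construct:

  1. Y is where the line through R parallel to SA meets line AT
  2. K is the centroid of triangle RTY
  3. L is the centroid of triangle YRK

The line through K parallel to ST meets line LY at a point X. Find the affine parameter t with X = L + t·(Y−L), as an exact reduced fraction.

Work in coordinates with T = (0, 0), S = (1, 0), A = (0, 1), R = (-3, 5).
1. Y is where the line through R parallel to SA meets line AT ⇒ Y = (0, 2)
2. K is the centroid of triangle RTY ⇒ K = (-1, 7/3)
3. L is the centroid of triangle YRK ⇒ L = (-4/3, 28/9)
through K parallel to ST: direction (-1, 0); meets LY at X = (-2/5, 7/3)
X = L + t·(Y−L) with t = 7/10

t = 7/10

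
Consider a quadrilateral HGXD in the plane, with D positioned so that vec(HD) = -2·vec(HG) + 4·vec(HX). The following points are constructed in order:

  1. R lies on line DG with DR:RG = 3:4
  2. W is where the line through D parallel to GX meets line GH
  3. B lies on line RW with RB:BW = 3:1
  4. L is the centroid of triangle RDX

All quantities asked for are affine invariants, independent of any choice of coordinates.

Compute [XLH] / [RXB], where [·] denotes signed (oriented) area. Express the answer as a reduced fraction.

Set H = (0, 0), G = (1, 0), X = (0, 1), D = (-2, 4); any affine frame gives the same invariant.
1. R lies on line DG with DR:RG = 3:4 ⇒ R = (-5/7, 16/7)
2. W is where the line through D parallel to GX meets line GH ⇒ W = (2, 0)
3. B lies on line RW with RB:BW = 3:1 ⇒ B = (37/28, 4/7)
4. L is the centroid of triangle RDX ⇒ L = (-19/21, 17/7)
2·[XLH] = 19/21, 2·[RXB] = 39/28
[XLH]:[RXB] = 19/21:39/28 = 76/117

[XLH]:[RXB] = 76/117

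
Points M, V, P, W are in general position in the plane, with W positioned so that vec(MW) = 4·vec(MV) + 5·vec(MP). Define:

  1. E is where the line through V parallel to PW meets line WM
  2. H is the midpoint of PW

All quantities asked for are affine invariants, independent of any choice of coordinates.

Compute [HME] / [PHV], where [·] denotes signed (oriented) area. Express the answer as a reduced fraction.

Work in coordinates with M = (0, 0), V = (1, 0), P = (0, 1), W = (4, 5).
1. E is where the line through V parallel to PW meets line WM ⇒ E = (-4, -5)
2. H is the midpoint of PW ⇒ H = (2, 3)
2·[HME] = -2, 2·[PHV] = -4
[HME]:[PHV] = -2:-4 = 1/2

[HME]:[PHV] = 1/2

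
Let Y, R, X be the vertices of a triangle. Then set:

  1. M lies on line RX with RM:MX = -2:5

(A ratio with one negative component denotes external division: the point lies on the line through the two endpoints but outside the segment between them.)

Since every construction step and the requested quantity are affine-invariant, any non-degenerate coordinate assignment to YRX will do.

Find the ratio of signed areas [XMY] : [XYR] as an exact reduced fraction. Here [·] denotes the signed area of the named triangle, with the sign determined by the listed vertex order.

Choose coordinates Y = (0, 0), R = (1, 0), X = (0, 1).
1. M lies on line RX with RM:MX = -2:5 ⇒ M = (5/3, -2/3)
2·[XMY] = -5/3, 2·[XYR] = 1
[XMY]:[XYR] = -5/3:1 = -5/3

[XMY]:[XYR] = -5/3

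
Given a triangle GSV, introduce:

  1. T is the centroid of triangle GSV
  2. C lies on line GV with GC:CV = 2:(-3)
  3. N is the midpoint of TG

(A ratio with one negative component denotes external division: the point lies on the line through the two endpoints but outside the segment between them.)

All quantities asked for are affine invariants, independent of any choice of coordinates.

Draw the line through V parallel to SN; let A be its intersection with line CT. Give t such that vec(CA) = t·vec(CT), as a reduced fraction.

t = 5/4

Work in coordinates with G = (0, 0), S = (1, 0), V = (0, 1).
1. T is the centroid of triangle GSV ⇒ T = (1/3, 1/3)
2. C lies on line GV with GC:CV = 2:(-3) ⇒ C = (0, -2)
3. N is the midpoint of TG ⇒ N = (1/6, 1/6)
through V parallel to SN: direction (-5/6, 1/6); meets CT at A = (5/12, 11/12)
A = C + t·(T−C) with t = 5/4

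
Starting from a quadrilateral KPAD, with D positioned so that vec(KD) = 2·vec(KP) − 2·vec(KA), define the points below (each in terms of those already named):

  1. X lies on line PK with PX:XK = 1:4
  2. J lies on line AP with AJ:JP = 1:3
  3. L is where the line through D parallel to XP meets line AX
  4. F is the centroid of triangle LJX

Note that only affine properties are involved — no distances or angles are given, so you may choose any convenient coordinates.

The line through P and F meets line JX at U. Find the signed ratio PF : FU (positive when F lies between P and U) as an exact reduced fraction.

Set K = (0, 0), P = (1, 0), A = (0, 1), D = (2, -2); any affine frame gives the same invariant.
1. X lies on line PK with PX:XK = 1:4 ⇒ X = (4/5, 0)
2. J lies on line AP with AJ:JP = 1:3 ⇒ J = (1/4, 3/4)
3. L is where the line through D parallel to XP meets line AX ⇒ L = (12/5, -2)
4. F is the centroid of triangle LJX ⇒ F = (23/20, -5/12)
line PF meets JX at U = (167/140, -15/28)
F = P + t·(U−P) with t = 7/9, so PF:FU = 7/9:2/9

PF:FU = 7/2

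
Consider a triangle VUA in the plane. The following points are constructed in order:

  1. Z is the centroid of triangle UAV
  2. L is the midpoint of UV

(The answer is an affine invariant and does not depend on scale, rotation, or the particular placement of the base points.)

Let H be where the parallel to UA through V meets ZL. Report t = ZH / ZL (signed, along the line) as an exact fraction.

t = 4

Assign V = (0, 0), U = (1, 0), A = (0, 1) — the answer is frame-independent, so this choice is without loss of generality.
1. Z is the centroid of triangle UAV ⇒ Z = (1/3, 1/3)
2. L is the midpoint of UV ⇒ L = (1/2, 0)
through V parallel to UA: direction (-1, 1); meets ZL at H = (1, -1)
H = Z + t·(L−Z) with t = 4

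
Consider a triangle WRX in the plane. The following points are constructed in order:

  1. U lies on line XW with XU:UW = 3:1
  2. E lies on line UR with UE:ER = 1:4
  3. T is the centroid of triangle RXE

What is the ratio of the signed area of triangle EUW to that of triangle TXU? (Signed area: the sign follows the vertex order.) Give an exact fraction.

Work in coordinates with W = (0, 0), R = (1, 0), X = (0, 1).
1. U lies on line XW with XU:UW = 3:1 ⇒ U = (0, 1/4)
2. E lies on line UR with UE:ER = 1:4 ⇒ E = (1/5, 1/5)
3. T is the centroid of triangle RXE ⇒ T = (2/5, 2/5)
2·[EUW] = 1/20, 2·[TXU] = 3/10
[EUW]:[TXU] = 1/20:3/10 = 1/6

[EUW]:[TXU] = 1/6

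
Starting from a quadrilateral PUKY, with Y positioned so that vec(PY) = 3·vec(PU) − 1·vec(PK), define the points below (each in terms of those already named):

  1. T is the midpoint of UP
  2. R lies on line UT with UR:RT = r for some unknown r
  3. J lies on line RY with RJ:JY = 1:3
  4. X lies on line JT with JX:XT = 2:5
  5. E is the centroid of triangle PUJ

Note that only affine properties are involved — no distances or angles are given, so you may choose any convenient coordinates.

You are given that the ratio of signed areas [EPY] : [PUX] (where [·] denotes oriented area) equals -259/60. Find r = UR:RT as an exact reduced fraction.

Work in coordinates with P = (0, 0), U = (1, 0), K = (0, 1), Y = (3, -1).
1. T is the midpoint of UP ⇒ T = (1/2, 0)
2. With UR:RT = r, write λ = r/(r+1) so R = U + λ·(T−U); R is affine-linear in λ
3. J lies on line RY with RJ:JY = 1:3 ⇒ J is an affine combination of earlier points and hence also affine-linear in λ
4. X lies on line JT with JX:XT = 2:5 ⇒ X is an affine combination of earlier points and hence also affine-linear in λ
5. E is the centroid of triangle PUJ ⇒ E is an affine combination of earlier points and hence also affine-linear in λ
Every point depending on R is an affine combination of R and λ-independent points, so each such coordinate is linear in λ; the λ² term in each signed area is a multiple of (T−U)×(T−U) = 0, so 2·[EPY] and 2·[PUX] are each linear in λ. Evaluating at λ=0 and λ=1:
  2·[EPY] = -1/8·λ + 7/12,   2·[PUX] = -5/28
So [EPY]:[PUX] = (-1/8·λ + 7/12) / (-5/28). Setting this equal to -259/60:
  -1/8·λ + 7/12 = -259/60·(-5/28)  ⇒  λ = -3/2
Then r = λ/(1−λ) = (-3/2)/(5/2) = -3/5. Check: with r = -3/5, R = (7/4, 0) and [EPY]:[PUX] = -259/60 as required.

r = -3/5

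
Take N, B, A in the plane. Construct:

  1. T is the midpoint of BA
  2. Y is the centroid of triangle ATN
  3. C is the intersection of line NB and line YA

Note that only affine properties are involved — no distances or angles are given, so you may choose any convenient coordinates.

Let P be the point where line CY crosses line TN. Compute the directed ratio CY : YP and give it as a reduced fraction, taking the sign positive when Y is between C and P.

CY:YP = -2

Choose coordinates N = (0, 0), B = (1, 0), A = (0, 1).
1. T is the midpoint of BA ⇒ T = (1/2, 1/2)
2. Y is the centroid of triangle ATN ⇒ Y = (1/6, 1/2)
3. C is the intersection of line NB and line YA ⇒ C = (1/3, 0)
line CY meets TN at P = (1/4, 1/4)
Y = C + t·(P−C) with t = 2, so CY:YP = 2:-1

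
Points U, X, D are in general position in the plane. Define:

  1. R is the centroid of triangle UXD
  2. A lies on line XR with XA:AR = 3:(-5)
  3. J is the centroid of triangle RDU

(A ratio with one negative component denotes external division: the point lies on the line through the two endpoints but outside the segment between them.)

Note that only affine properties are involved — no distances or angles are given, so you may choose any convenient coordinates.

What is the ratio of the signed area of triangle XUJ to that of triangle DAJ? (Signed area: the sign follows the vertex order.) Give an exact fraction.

[XUJ]:[DAJ] = 8/17

Choose coordinates U = (0, 0), X = (1, 0), D = (0, 1).
1. R is the centroid of triangle UXD ⇒ R = (1/3, 1/3)
2. A lies on line XR with XA:AR = 3:(-5) ⇒ A = (2, -1/2)
3. J is the centroid of triangle RDU ⇒ J = (1/9, 4/9)
2·[XUJ] = -4/9, 2·[DAJ] = -17/18
[XUJ]:[DAJ] = -4/9:-17/18 = 8/17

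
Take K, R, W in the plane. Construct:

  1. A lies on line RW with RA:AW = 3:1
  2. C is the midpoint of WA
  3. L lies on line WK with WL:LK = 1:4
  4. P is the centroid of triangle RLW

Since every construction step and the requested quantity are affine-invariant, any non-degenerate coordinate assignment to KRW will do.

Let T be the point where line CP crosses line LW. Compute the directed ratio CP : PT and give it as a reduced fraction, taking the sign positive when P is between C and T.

Choose coordinates K = (0, 0), R = (1, 0), W = (0, 1).
1. A lies on line RW with RA:AW = 3:1 ⇒ A = (1/4, 3/4)
2. C is the midpoint of WA ⇒ C = (1/8, 7/8)
3. L lies on line WK with WL:LK = 1:4 ⇒ L = (0, 4/5)
4. P is the centroid of triangle RLW ⇒ P = (1/3, 3/5)
line CP meets LW at T = (0, 26/25)
P = C + t·(T−C) with t = -5/3, so CP:PT = -5/3:8/3

CP:PT = -5/8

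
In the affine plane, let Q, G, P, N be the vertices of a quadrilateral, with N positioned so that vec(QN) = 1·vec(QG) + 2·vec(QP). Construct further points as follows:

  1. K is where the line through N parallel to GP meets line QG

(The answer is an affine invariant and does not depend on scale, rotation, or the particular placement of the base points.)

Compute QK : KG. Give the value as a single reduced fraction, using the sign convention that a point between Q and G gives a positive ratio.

QK:KG = -3/2

Set Q = (0, 0), G = (1, 0), P = (0, 1), N = (1, 2); any affine frame gives the same invariant.
1. K is where the line through N parallel to GP meets line QG ⇒ K = (3, 0)
K = Q + t·(G−Q) with t = 3, so QK:KG = t:(1−t) = 3:-2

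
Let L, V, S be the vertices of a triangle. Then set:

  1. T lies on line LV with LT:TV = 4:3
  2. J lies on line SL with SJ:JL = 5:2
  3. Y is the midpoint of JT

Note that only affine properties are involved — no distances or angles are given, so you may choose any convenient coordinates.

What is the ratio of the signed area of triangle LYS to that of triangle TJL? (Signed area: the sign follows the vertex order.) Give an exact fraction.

Choose coordinates L = (0, 0), V = (1, 0), S = (0, 1).
1. T lies on line LV with LT:TV = 4:3 ⇒ T = (4/7, 0)
2. J lies on line SL with SJ:JL = 5:2 ⇒ J = (0, 2/7)
3. Y is the midpoint of JT ⇒ Y = (2/7, 1/7)
2·[LYS] = 2/7, 2·[TJL] = 8/49
[LYS]:[TJL] = 2/7:8/49 = 7/4

[LYS]:[TJL] = 7/4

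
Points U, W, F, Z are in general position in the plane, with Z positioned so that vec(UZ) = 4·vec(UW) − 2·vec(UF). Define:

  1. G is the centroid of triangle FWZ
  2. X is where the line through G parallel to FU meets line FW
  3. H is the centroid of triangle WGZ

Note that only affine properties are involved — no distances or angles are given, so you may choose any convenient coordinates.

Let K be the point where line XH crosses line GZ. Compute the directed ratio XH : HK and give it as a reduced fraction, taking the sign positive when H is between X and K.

XH:HK = 6

Set U = (0, 0), W = (1, 0), F = (0, 1), Z = (4, -2); any affine frame gives the same invariant.
1. G is the centroid of triangle FWZ ⇒ G = (5/3, -1/3)
2. X is where the line through G parallel to FU meets line FW ⇒ X = (5/3, -2/3)
3. H is the centroid of triangle WGZ ⇒ H = (20/9, -7/9)
line XH meets GZ at K = (125/54, -43/54)
H = X + t·(K−X) with t = 6/7, so XH:HK = 6/7:1/7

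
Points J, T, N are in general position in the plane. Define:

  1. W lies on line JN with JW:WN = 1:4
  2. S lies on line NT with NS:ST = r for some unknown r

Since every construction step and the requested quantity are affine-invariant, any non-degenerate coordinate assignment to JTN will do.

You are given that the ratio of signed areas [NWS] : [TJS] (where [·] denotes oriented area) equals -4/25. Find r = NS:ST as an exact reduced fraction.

Set J = (0, 0), T = (1, 0), N = (0, 1); any affine frame gives the same invariant.
1. W lies on line JN with JW:WN = 1:4 ⇒ W = (0, 1/5)
2. With NS:ST = r, write λ = r/(r+1) so S = N + λ·(T−N); S is affine-linear in λ
Every point depending on S is an affine combination of S and λ-independent points, so each such coordinate is linear in λ; the λ² term in each signed area is a multiple of (T−N)×(T−N) = 0, so 2·[NWS] and 2·[TJS] are each linear in λ. Evaluating at λ=0 and λ=1:
  2·[NWS] = 4/5·λ,   2·[TJS] = λ − 1
So [NWS]:[TJS] = (4/5·λ) / (λ − 1). Setting this equal to -4/25:
  4/5·λ = -4/25·(λ − 1)  ⇒  λ = 1/6
Then r = λ/(1−λ) = (1/6)/(5/6) = 1/5. Check: with r = 1/5, S = (1/6, 5/6) and [NWS]:[TJS] = -4/25 as required.

r = 1/5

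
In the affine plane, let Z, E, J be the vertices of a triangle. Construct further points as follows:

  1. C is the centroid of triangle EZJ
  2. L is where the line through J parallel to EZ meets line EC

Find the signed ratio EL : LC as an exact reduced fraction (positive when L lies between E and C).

Assign Z = (0, 0), E = (1, 0), J = (0, 1) — the answer is frame-independent, so this choice is without loss of generality.
1. C is the centroid of triangle EZJ ⇒ C = (1/3, 1/3)
2. L is where the line through J parallel to EZ meets line EC ⇒ L = (-1, 1)
L = E + t·(C−E) with t = 3, so EL:LC = t:(1−t) = 3:-2

EL:LC = -3/2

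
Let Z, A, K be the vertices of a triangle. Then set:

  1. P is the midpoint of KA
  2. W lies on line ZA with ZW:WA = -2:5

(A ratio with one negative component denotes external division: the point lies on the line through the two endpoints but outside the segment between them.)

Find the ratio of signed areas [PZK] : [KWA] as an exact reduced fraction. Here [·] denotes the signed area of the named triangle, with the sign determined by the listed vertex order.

[PZK]:[KWA] = -3/10

Choose coordinates Z = (0, 0), A = (1, 0), K = (0, 1).
1. P is the midpoint of KA ⇒ P = (1/2, 1/2)
2. W lies on line ZA with ZW:WA = -2:5 ⇒ W = (-2/3, 0)
2·[PZK] = -1/2, 2·[KWA] = 5/3
[PZK]:[KWA] = -1/2:5/3 = -3/10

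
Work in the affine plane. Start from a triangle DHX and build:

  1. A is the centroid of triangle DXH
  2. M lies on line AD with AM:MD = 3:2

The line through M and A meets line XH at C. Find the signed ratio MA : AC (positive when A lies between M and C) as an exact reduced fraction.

Assign D = (0, 0), H = (1, 0), X = (0, 1) — the answer is frame-independent, so this choice is without loss of generality.
1. A is the centroid of triangle DXH ⇒ A = (1/3, 1/3)
2. M lies on line AD with AM:MD = 3:2 ⇒ M = (2/15, 2/15)
line MA meets XH at C = (1/2, 1/2)
A = M + t·(C−M) with t = 6/11, so MA:AC = 6/11:5/11

MA:AC = 6/5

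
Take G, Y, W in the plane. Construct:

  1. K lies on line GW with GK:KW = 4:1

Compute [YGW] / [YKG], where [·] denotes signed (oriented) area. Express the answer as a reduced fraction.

[YGW]:[YKG] = -5/4

Work in coordinates with G = (0, 0), Y = (1, 0), W = (0, 1).
1. K lies on line GW with GK:KW = 4:1 ⇒ K = (0, 4/5)
2·[YGW] = -1, 2·[YKG] = 4/5
[YGW]:[YKG] = -1:4/5 = -5/4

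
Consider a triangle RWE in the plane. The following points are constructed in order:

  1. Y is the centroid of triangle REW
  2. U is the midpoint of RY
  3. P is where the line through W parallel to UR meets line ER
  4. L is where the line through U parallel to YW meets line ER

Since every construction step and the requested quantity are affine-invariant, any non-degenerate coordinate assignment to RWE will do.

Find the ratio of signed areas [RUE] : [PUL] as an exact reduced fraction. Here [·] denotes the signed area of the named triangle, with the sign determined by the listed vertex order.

[RUE]:[PUL] = 4/5

Choose coordinates R = (0, 0), W = (1, 0), E = (0, 1).
1. Y is the centroid of triangle REW ⇒ Y = (1/3, 1/3)
2. U is the midpoint of RY ⇒ U = (1/6, 1/6)
3. P is where the line through W parallel to UR meets line ER ⇒ P = (0, -1)
4. L is where the line through U parallel to YW meets line ER ⇒ L = (0, 1/4)
2·[RUE] = 1/6, 2·[PUL] = 5/24
[RUE]:[PUL] = 1/6:5/24 = 4/5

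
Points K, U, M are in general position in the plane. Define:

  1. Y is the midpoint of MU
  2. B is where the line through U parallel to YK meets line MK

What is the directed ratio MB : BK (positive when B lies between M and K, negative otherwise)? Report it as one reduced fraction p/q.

Work in coordinates with K = (0, 0), U = (1, 0), M = (0, 1).
1. Y is the midpoint of MU ⇒ Y = (1/2, 1/2)
2. B is where the line through U parallel to YK meets line MK ⇒ B = (0, -1)
B = M + t·(K−M) with t = 2, so MB:BK = t:(1−t) = 2:-1

MB:BK = -2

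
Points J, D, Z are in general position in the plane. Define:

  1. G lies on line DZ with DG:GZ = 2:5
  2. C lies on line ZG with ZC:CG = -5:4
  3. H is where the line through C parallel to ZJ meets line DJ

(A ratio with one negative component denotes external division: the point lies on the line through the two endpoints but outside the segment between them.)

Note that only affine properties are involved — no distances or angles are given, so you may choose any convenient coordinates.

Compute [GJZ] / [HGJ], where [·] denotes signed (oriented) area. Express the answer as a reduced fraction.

Set J = (0, 0), D = (1, 0), Z = (0, 1); any affine frame gives the same invariant.
1. G lies on line DZ with DG:GZ = 2:5 ⇒ G = (5/7, 2/7)
2. C lies on line ZG with ZC:CG = -5:4 ⇒ C = (25/7, -18/7)
3. H is where the line through C parallel to ZJ meets line DJ ⇒ H = (25/7, 0)
2·[GJZ] = -5/7, 2·[HGJ] = 50/49
[GJZ]:[HGJ] = -5/7:50/49 = -7/10

[GJZ]:[HGJ] = -7/10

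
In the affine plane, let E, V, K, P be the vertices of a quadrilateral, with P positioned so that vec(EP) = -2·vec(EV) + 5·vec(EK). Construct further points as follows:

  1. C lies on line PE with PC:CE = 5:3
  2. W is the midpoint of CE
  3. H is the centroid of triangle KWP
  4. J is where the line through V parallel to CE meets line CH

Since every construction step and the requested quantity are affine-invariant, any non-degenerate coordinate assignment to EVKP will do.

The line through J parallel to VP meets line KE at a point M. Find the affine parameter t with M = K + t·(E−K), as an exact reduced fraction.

Choose coordinates E = (0, 0), V = (1, 0), K = (0, 1), P = (-2, 5).
1. C lies on line PE with PC:CE = 5:3 ⇒ C = (-3/4, 15/8)
2. W is the midpoint of CE ⇒ W = (-3/8, 15/16)
3. H is the centroid of triangle KWP ⇒ H = (-19/24, 37/16)
4. J is where the line through V parallel to CE meets line CH ⇒ J = (-17/16, 165/32)
through J parallel to VP: direction (-3, 5); meets KE at M = (0, 325/96)
M = K + t·(E−K) with t = -229/96

t = -229/96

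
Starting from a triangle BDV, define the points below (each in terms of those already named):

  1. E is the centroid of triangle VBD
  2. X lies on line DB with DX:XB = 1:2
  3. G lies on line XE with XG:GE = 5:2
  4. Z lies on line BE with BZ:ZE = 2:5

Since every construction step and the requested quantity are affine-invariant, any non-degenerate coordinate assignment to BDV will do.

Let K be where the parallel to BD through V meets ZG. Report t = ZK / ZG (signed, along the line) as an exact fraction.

t = 19/3

Choose coordinates B = (0, 0), D = (1, 0), V = (0, 1).
1. E is the centroid of triangle VBD ⇒ E = (1/3, 1/3)
2. X lies on line DB with DX:XB = 1:2 ⇒ X = (2/3, 0)
3. G lies on line XE with XG:GE = 5:2 ⇒ G = (3/7, 5/21)
4. Z lies on line BE with BZ:ZE = 2:5 ⇒ Z = (2/21, 2/21)
through V parallel to BD: direction (1, 0); meets ZG at K = (139/63, 1)
K = Z + t·(G−Z) with t = 19/3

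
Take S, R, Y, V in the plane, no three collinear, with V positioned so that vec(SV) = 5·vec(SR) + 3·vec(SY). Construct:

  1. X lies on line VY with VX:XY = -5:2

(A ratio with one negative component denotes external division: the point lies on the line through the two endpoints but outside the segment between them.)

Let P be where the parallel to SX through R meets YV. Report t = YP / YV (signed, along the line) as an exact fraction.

t = -11/15

Assign S = (0, 0), R = (1, 0), Y = (0, 1), V = (5, 3) — the answer is frame-independent, so this choice is without loss of generality.
1. X lies on line VY with VX:XY = -5:2 ⇒ X = (-10/3, -1/3)
through R parallel to SX: direction (-10/3, -1/3); meets YV at P = (-11/3, -7/15)
P = Y + t·(V−Y) with t = -11/15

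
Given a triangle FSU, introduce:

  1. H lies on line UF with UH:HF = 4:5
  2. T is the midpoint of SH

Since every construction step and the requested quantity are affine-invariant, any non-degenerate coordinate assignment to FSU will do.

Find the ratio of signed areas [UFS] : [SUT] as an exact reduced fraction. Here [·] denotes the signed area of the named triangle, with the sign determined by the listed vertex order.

[UFS]:[SUT] = 9/2

Choose coordinates F = (0, 0), S = (1, 0), U = (0, 1).
1. H lies on line UF with UH:HF = 4:5 ⇒ H = (0, 5/9)
2. T is the midpoint of SH ⇒ T = (1/2, 5/18)
2·[UFS] = 1, 2·[SUT] = 2/9
[UFS]:[SUT] = 1:2/9 = 9/2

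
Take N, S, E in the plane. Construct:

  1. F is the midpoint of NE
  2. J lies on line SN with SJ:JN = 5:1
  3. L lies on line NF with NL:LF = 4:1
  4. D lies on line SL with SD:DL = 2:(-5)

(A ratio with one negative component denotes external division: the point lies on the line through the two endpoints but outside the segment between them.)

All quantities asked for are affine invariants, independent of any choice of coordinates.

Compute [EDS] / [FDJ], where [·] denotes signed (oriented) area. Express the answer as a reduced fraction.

Work in coordinates with N = (0, 0), S = (1, 0), E = (0, 1).
1. F is the midpoint of NE ⇒ F = (0, 1/2)
2. J lies on line SN with SJ:JN = 5:1 ⇒ J = (1/6, 0)
3. L lies on line NF with NL:LF = 4:1 ⇒ L = (0, 2/5)
4. D lies on line SL with SD:DL = 2:(-5) ⇒ D = (5/3, -4/15)
2·[EDS] = -2/5, 2·[FDJ] = -127/180
[EDS]:[FDJ] = -2/5:-127/180 = 72/127

[EDS]:[FDJ] = 72/127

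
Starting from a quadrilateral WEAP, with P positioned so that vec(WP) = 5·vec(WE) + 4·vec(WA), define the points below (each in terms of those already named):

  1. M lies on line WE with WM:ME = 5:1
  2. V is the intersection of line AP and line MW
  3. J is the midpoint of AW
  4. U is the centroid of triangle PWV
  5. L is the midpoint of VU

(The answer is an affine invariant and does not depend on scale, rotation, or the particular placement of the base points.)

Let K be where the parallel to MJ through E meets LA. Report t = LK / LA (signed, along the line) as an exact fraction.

Work in coordinates with W = (0, 0), E = (1, 0), A = (0, 1), P = (5, 4).
1. M lies on line WE with WM:ME = 5:1 ⇒ M = (5/6, 0)
2. V is the intersection of line AP and line MW ⇒ V = (-5/3, 0)
3. J is the midpoint of AW ⇒ J = (0, 1/2)
4. U is the centroid of triangle PWV ⇒ U = (10/9, 4/3)
5. L is the midpoint of VU ⇒ L = (-5/18, 2/3)
through E parallel to MJ: direction (-5/6, 1/2); meets LA at K = (-2/9, 11/15)
K = L + t·(A−L) with t = 1/5

t = 1/5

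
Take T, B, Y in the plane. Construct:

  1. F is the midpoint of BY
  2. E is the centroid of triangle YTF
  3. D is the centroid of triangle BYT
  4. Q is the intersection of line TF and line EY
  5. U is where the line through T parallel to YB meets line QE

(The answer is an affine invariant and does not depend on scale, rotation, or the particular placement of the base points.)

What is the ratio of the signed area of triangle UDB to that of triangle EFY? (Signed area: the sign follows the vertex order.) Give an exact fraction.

[UDB]:[EFY] = -3

Work in coordinates with T = (0, 0), B = (1, 0), Y = (0, 1).
1. F is the midpoint of BY ⇒ F = (1/2, 1/2)
2. E is the centroid of triangle YTF ⇒ E = (1/6, 1/2)
3. D is the centroid of triangle BYT ⇒ D = (1/3, 1/3)
4. Q is the intersection of line TF and line EY ⇒ Q = (1/4, 1/4)
5. U is where the line through T parallel to YB meets line QE ⇒ U = (1/2, -1/2)
2·[UDB] = -1/2, 2·[EFY] = 1/6
[UDB]:[EFY] = -1/2:1/6 = -3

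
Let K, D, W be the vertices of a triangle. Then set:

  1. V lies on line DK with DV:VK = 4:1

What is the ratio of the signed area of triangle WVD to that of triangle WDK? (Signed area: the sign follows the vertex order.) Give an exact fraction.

[WVD]:[WDK] = -4/5

Assign K = (0, 0), D = (1, 0), W = (0, 1) — the answer is frame-independent, so this choice is without loss of generality.
1. V lies on line DK with DV:VK = 4:1 ⇒ V = (1/5, 0)
2·[WVD] = 4/5, 2·[WDK] = -1
[WVD]:[WDK] = 4/5:-1 = -4/5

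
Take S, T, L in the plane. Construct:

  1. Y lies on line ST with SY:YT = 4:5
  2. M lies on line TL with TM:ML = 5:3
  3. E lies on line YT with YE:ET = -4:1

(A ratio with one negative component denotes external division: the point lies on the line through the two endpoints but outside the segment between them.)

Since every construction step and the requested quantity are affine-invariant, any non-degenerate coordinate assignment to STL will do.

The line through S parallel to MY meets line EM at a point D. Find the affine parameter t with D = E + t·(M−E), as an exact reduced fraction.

Set S = (0, 0), T = (1, 0), L = (0, 1); any affine frame gives the same invariant.
1. Y lies on line ST with SY:YT = 4:5 ⇒ Y = (4/9, 0)
2. M lies on line TL with TM:ML = 5:3 ⇒ M = (3/8, 5/8)
3. E lies on line YT with YE:ET = -4:1 ⇒ E = (32/27, 0)
through S parallel to MY: direction (5/72, -5/8); meets EM at D = (-1/9, 1)
D = E + t·(M−E) with t = 8/5

t = 8/5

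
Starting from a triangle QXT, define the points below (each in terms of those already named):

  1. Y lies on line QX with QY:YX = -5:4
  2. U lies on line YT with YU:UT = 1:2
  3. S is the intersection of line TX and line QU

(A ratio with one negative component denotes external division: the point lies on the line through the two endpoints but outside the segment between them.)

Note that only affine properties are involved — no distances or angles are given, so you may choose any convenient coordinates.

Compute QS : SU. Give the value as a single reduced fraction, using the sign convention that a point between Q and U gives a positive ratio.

Assign Q = (0, 0), X = (1, 0), T = (0, 1) — the answer is frame-independent, so this choice is without loss of generality.
1. Y lies on line QX with QY:YX = -5:4 ⇒ Y = (5, 0)
2. U lies on line YT with YU:UT = 1:2 ⇒ U = (10/3, 1/3)
3. S is the intersection of line TX and line QU ⇒ S = (10/11, 1/11)
S = Q + t·(U−Q) with t = 3/11, so QS:SU = t:(1−t) = 3/11:8/11

QS:SU = 3/8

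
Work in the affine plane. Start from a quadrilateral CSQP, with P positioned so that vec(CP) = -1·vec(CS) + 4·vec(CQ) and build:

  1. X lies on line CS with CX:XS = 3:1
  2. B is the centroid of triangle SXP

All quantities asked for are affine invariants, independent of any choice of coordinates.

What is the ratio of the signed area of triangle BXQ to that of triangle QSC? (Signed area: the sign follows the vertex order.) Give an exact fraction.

[BXQ]:[QSC] = 1/2

Set C = (0, 0), S = (1, 0), Q = (0, 1), P = (-1, 4); any affine frame gives the same invariant.
1. X lies on line CS with CX:XS = 3:1 ⇒ X = (3/4, 0)
2. B is the centroid of triangle SXP ⇒ B = (1/4, 4/3)
2·[BXQ] = -1/2, 2·[QSC] = -1
[BXQ]:[QSC] = -1/2:-1 = 1/2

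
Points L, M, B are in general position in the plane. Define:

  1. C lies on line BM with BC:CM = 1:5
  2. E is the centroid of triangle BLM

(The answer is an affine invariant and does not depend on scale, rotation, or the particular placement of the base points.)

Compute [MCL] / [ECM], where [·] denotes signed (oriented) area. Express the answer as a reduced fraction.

[MCL]:[ECM] = -3

Choose coordinates L = (0, 0), M = (1, 0), B = (0, 1).
1. C lies on line BM with BC:CM = 1:5 ⇒ C = (1/6, 5/6)
2. E is the centroid of triangle BLM ⇒ E = (1/3, 1/3)
2·[MCL] = 5/6, 2·[ECM] = -5/18
[MCL]:[ECM] = 5/6:-5/18 = -3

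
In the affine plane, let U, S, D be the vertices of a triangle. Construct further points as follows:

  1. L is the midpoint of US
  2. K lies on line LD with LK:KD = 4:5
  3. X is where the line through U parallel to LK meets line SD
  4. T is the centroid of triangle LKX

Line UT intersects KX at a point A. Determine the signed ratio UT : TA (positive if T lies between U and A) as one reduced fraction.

Assign U = (0, 0), S = (1, 0), D = (0, 1) — the answer is frame-independent, so this choice is without loss of generality.
1. L is the midpoint of US ⇒ L = (1/2, 0)
2. K lies on line LD with LK:KD = 4:5 ⇒ K = (5/18, 4/9)
3. X is where the line through U parallel to LK meets line SD ⇒ X = (-1, 2)
4. T is the centroid of triangle LKX ⇒ T = (-2/27, 22/27)
line UT meets KX at A = (-2/25, 22/25)
T = U + t·(A−U) with t = 25/27, so UT:TA = 25/27:2/27

UT:TA = 25/2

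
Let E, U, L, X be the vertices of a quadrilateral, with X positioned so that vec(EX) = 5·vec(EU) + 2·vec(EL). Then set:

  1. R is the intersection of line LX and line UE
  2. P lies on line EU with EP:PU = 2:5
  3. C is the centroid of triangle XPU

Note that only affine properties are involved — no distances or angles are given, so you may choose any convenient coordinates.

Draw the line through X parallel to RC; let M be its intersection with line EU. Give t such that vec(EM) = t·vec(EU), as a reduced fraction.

Choose coordinates E = (0, 0), U = (1, 0), L = (0, 1), X = (5, 2).
1. R is the intersection of line LX and line UE ⇒ R = (-5, 0)
2. P lies on line EU with EP:PU = 2:5 ⇒ P = (2/7, 0)
3. C is the centroid of triangle XPU ⇒ C = (44/21, 2/3)
through X parallel to RC: direction (149/21, 2/3); meets EU at M = (-114/7, 0)
M = E + t·(U−E) with t = -114/7

t = -114/7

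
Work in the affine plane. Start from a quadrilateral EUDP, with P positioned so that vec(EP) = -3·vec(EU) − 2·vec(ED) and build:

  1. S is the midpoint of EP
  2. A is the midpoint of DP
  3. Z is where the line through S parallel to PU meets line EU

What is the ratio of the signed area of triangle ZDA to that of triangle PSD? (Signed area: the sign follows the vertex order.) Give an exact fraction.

Set E = (0, 0), U = (1, 0), D = (0, 1), P = (-3, -2); any affine frame gives the same invariant.
1. S is the midpoint of EP ⇒ S = (-3/2, -1)
2. A is the midpoint of DP ⇒ A = (-3/2, -1/2)
3. Z is where the line through S parallel to PU meets line EU ⇒ Z = (1/2, 0)
2·[ZDA] = 9/4, 2·[PSD] = 3/2
[ZDA]:[PSD] = 9/4:3/2 = 3/2

[ZDA]:[PSD] = 3/2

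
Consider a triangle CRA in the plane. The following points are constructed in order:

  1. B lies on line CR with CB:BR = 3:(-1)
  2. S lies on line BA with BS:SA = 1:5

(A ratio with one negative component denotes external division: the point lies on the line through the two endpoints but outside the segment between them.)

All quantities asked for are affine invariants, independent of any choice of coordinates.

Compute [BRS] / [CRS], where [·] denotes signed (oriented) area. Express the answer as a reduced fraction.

[BRS]:[CRS] = -1/2

Work in coordinates with C = (0, 0), R = (1, 0), A = (0, 1).
1. B lies on line CR with CB:BR = 3:(-1) ⇒ B = (3/2, 0)
2. S lies on line BA with BS:SA = 1:5 ⇒ S = (5/4, 1/6)
2·[BRS] = -1/12, 2·[CRS] = 1/6
[BRS]:[CRS] = -1/12:1/6 = -1/2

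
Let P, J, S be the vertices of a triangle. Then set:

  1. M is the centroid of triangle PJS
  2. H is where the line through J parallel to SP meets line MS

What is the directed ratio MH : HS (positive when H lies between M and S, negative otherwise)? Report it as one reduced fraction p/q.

MH:HS = -2/3

Set P = (0, 0), J = (1, 0), S = (0, 1); any affine frame gives the same invariant.
1. M is the centroid of triangle PJS ⇒ M = (1/3, 1/3)
2. H is where the line through J parallel to SP meets line MS ⇒ H = (1, -1)
H = M + t·(S−M) with t = -2, so MH:HS = t:(1−t) = -2:3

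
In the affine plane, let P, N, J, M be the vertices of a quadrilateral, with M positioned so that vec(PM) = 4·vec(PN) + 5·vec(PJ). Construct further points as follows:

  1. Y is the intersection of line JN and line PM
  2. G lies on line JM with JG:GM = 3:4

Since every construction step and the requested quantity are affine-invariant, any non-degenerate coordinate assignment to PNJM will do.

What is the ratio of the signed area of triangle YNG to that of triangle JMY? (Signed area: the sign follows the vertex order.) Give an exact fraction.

Work in coordinates with P = (0, 0), N = (1, 0), J = (0, 1), M = (4, 5).
1. Y is the intersection of line JN and line PM ⇒ Y = (4/9, 5/9)
2. G lies on line JM with JG:GM = 3:4 ⇒ G = (12/7, 19/7)
2·[YNG] = 40/21, 2·[JMY] = -32/9
[YNG]:[JMY] = 40/21:-32/9 = -15/28

[YNG]:[JMY] = -15/28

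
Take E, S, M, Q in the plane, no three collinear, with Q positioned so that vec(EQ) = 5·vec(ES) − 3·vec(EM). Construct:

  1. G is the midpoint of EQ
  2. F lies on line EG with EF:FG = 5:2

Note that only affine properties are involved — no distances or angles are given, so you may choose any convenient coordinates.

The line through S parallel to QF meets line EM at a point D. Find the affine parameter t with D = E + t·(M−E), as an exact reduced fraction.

t = 3/5

Work in coordinates with E = (0, 0), S = (1, 0), M = (0, 1), Q = (5, -3).
1. G is the midpoint of EQ ⇒ G = (5/2, -3/2)
2. F lies on line EG with EF:FG = 5:2 ⇒ F = (25/14, -15/14)
through S parallel to QF: direction (-45/14, 27/14); meets EM at D = (0, 3/5)
D = E + t·(M−E) with t = 3/5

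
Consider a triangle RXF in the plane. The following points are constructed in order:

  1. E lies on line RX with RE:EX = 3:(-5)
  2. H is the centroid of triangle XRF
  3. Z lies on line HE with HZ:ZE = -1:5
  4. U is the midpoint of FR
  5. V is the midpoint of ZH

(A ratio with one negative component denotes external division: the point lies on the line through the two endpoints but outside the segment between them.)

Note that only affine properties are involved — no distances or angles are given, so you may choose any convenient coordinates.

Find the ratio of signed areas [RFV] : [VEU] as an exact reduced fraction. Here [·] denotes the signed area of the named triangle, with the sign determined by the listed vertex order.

Assign R = (0, 0), X = (1, 0), F = (0, 1) — the answer is frame-independent, so this choice is without loss of generality.
1. E lies on line RX with RE:EX = 3:(-5) ⇒ E = (-3/2, 0)
2. H is the centroid of triangle XRF ⇒ H = (1/3, 1/3)
3. Z lies on line HE with HZ:ZE = -1:5 ⇒ Z = (19/24, 5/12)
4. U is the midpoint of FR ⇒ U = (0, 1/2)
5. V is the midpoint of ZH ⇒ V = (9/16, 3/8)
2·[RFV] = -9/16, 2·[VEU] = -15/32
[RFV]:[VEU] = -9/16:-15/32 = 6/5

[RFV]:[VEU] = 6/5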